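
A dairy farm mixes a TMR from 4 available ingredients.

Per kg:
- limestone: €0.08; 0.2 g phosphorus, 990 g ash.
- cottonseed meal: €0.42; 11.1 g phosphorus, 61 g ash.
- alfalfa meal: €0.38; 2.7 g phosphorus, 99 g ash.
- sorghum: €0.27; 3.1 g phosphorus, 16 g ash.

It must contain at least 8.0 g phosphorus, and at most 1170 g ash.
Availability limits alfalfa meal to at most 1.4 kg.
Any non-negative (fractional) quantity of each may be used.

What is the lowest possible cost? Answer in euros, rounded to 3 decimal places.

€0.303

Set it up as a linear program. Let x1 = kg of limestone, x2 = kg of cottonseed meal, x3 = kg of alfalfa meal, x4 = kg of sorghum.
Minimize 0.08x1 + 0.42x2 + 0.38x3 + 0.27x4 s.t.:
  0.2x1 + 11.1x2 + 2.7x3 + 3.1x4 ≥ 8   (phosphorus)
  990x1 + 61x2 + 99x3 + 16x4 ≤ 1170   (ash)
  x3 ≤ 1.4
  x1, x2, x3, x4 ≥ 0.
The optimal basis is {cottonseed meal}; limestone, alfalfa meal, sorghum drop out. There the phosphorus constraint is tight.
Optimal quantities: cottonseed meal = 0.7207 kg.
Total cost: 0.42·0.7207 = 0.30269.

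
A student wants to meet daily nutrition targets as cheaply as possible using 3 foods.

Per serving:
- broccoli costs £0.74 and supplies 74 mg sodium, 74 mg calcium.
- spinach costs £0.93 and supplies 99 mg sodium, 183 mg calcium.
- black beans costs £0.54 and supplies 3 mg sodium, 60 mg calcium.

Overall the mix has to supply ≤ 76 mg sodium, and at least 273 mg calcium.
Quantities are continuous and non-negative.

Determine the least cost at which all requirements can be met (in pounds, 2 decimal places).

Set it up as a linear program. Let x1 = servings of broccoli, x2 = servings of spinach, x3 = servings of black beans.
Minimise 0.74x1 + 0.93x2 + 0.54x3 s.t.:
  74x1 + 99x2 + 3x3 ≤ 76   (sodium)
  74x1 + 183x2 + 60x3 ≥ 273   (calcium)
  x1, x2, x3 ≥ 0.
The minimum-cost mix takes nothing from broccoli — only spinach, black beans. There the sodium and calcium constraints are tight.
Optimal quantities: spinach = 0.6939 servings, black beans = 2.434 servings.
Objective = 0.93·0.6939 + 0.54·2.434 = 1.9597.

£1.96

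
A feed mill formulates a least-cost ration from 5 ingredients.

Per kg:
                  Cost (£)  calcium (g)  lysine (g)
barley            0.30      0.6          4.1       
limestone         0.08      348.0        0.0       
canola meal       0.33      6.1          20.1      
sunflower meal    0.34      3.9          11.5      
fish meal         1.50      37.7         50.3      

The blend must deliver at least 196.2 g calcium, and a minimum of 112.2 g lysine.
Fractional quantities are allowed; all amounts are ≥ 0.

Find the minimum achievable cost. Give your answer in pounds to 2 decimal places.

Let x1 = kg of barley, x2 = kg of limestone, x3 = kg of canola meal, x4 = kg of sunflower meal, x5 = kg of fish meal.
min 0.3x1 + 0.08x2 + 0.33x3 + 0.34x4 + 1.5x5 s.t.:
  0.6x1 + 348x2 + 6.1x3 + 3.9x4 + 37.7x5 ≥ 196.2   (calcium)
  4.1x1 + 20.1x3 + 11.5x4 + 50.3x5 ≥ 112.2   (lysine)
  x1, x2, x3, x4, x5 ≥ 0.
The optimal basis is {limestone, canola meal}; barley, sunflower meal, fish meal drop out. There the calcium and lysine constraints are tight.
So limestone = 0.4659 kg, canola meal = 5.582 kg.
Objective = 0.08·0.4659 + 0.33·5.582 = 1.8793.

£1.88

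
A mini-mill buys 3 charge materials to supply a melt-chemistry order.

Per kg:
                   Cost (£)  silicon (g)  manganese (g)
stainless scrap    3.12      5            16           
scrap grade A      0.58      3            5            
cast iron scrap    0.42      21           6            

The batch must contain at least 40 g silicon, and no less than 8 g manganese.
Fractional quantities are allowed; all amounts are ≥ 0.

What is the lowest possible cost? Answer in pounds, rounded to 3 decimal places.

This is a linear program. Let x1 = kg of stainless scrap, x2 = kg of scrap grade A, x3 = kg of cast iron scrap.
Minimise 3.12x1 + 0.58x2 + 0.42x3 subject to:
  5x1 + 3x2 + 21x3 ≥ 40   (silicon)
  16x1 + 5x2 + 6x3 ≥ 8   (manganese)
  x1, x2, x3 ≥ 0.
The optimal basis is {cast iron scrap}; stainless scrap, scrap grade A drop out. There the silicon constraint is tight.
Solving gives x3 = 1.905.
Objective = 0.42·1.905 = 0.80010.

£0.800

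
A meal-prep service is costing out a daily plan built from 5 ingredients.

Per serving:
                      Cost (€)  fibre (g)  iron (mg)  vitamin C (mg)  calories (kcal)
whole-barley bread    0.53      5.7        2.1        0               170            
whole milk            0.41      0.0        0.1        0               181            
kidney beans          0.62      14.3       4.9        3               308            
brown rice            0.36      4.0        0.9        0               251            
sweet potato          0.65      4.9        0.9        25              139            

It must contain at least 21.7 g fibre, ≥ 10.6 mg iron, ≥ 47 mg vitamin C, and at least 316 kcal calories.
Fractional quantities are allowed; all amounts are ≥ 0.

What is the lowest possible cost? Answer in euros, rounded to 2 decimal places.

This is a linear program. Let x1 = servings of whole-barley bread, x2 = servings of whole milk, x3 = servings of kidney beans, x4 = servings of brown rice, x5 = servings of sweet potato.
Minimize 0.53x1 + 0.41x2 + 0.62x3 + 0.36x4 + 0.65x5 with:
  5.7x1 + 14.3x3 + 4x4 + 4.9x5 ≥ 21.7   (fibre)
  2.1x1 + 0.1x2 + 4.9x3 + 0.9x4 + 0.9x5 ≥ 10.6   (iron)
  3x3 + 25x5 ≥ 47   (vitamin C)
  170x1 + 181x2 + 308x3 + 251x4 + 139x5 ≥ 316   (calories)
  x1, x2, x3, x4, x5 ≥ 0.
The optimal basis is {kidney beans, sweet potato}; whole-barley bread, whole milk, brown rice drop out. There the iron and vitamin C constraints are tight.
Solving gives x3 = 1.859, x5 = 1.657.
Cost = 0.62·1.859 + 0.65·1.657 = 2.2296.

€2.23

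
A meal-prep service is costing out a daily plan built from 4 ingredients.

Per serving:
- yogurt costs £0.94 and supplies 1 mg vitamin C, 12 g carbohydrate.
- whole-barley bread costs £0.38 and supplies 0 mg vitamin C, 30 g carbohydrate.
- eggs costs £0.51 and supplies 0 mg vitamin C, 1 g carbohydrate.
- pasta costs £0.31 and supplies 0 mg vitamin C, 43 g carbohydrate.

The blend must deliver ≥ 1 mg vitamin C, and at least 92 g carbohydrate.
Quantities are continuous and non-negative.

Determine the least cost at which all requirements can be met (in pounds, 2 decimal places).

£1.52

This is a linear program. Let x1 = servings of yogurt, x2 = servings of whole-barley bread, x3 = servings of eggs, x4 = servings of pasta.
Minimise 0.94x1 + 0.38x2 + 0.51x3 + 0.31x4 subject to:
  1x1 ≥ 1   (vitamin C)
  12x1 + 30x2 + 1x3 + 43x4 ≥ 92   (carbohydrate)
  x1, x2, x3, x4 ≥ 0.
The cheapest feasible vertex uses only yogurt, pasta; whole-barley bread, eggs are not used. There the vitamin C and carbohydrate constraints are tight.
So yogurt = 1 serving, pasta = 1.86 servings.
Total cost: 0.94·1 + 0.31·1.86 = 1.5166.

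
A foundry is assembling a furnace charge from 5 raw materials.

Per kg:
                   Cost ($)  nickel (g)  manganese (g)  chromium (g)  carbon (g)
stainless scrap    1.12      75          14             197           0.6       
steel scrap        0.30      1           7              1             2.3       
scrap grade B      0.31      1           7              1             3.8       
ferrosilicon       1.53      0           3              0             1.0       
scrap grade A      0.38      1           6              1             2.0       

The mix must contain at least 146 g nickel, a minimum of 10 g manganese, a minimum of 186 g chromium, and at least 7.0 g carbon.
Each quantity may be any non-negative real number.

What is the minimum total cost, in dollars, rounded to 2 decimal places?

$2.63

Let x1 = kg of stainless scrap, x2 = kg of steel scrap, x3 = kg of scrap grade B, x4 = kg of ferrosilicon, x5 = kg of scrap grade A.
Minimize 1.12x1 + 0.3x2 + 0.31x3 + 1.53x4 + 0.38x5 s.t.:
  75x1 + 1x2 + 1x3 + 1x5 ≥ 146   (nickel)
  14x1 + 7x2 + 7x3 + 3x4 + 6x5 ≥ 10   (manganese)
  197x1 + 1x2 + 1x3 + 1x5 ≥ 186   (chromium)
  0.6x1 + 2.3x2 + 3.8x3 + 1x4 + 2x5 ≥ 7   (carbon)
  x1, x2, x3, x4, x5 ≥ 0.
The cheapest feasible vertex uses only stainless scrap, scrap grade B; steel scrap, ferrosilicon, scrap grade A are not used. There the nickel and carbon constraints are tight.
Optimal quantities: stainless scrap = 1.926 kg, scrap grade B = 1.538 kg.
Hence cost = 1.12·1.926 + 0.31·1.538 = $2.6339.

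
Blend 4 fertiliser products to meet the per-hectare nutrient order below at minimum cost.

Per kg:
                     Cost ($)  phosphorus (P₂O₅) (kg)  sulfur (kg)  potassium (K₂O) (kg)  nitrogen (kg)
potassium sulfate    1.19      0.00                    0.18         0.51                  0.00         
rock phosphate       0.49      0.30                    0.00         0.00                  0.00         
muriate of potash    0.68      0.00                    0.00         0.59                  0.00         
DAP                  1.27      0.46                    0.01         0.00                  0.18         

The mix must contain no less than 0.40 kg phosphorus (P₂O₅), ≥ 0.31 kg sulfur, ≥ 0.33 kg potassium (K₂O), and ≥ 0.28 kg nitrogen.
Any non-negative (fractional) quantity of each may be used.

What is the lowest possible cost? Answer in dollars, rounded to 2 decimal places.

Set it up as a linear program. Let x1 = kg of potassium sulfate, x2 = kg of rock phosphate, x3 = kg of muriate of potash, x4 = kg of DAP.
Minimise 1.19x1 + 0.49x2 + 0.68x3 + 1.27x4 subject to:
  0.3x2 + 0.46x4 ≥ 0.4   (phosphorus (P₂O₅))
  0.18x1 + 0.01x4 ≥ 0.31   (sulfur)
  0.51x1 + 0.59x3 ≥ 0.33   (potassium (K₂O))
  0.18x4 ≥ 0.28   (nitrogen)
  x1, x2, x3, x4 ≥ 0.
At the optimum only potassium sulfate, DAP are positive (rock phosphate, muriate of potash = 0). There the sulfur and nitrogen constraints are tight.
That vertex is x1 = 1.636, x4 = 1.556.
Objective = 1.19·1.636 + 1.27·1.556 = 3.9230.

$3.92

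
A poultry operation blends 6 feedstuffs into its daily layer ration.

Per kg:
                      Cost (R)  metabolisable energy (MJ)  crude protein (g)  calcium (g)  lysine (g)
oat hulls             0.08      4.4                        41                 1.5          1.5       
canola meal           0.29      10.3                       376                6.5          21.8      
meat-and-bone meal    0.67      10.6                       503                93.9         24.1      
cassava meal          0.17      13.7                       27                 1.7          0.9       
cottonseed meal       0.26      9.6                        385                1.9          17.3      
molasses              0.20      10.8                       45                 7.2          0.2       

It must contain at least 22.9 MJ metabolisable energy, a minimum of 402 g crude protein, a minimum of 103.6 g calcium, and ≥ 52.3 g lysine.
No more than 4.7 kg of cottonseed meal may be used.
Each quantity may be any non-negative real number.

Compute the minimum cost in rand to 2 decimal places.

R1.05

Treat it as an LP. Let x1 = kg of oat hulls, x2 = kg of canola meal, x3 = kg of meat-and-bone meal, x4 = kg of cassava meal, x5 = kg of cottonseed meal, x6 = kg of molasses.
min 0.08x1 + 0.29x2 + 0.67x3 + 0.17x4 + 0.26x5 + 0.2x6 subject to:
  4.4x1 + 10.3x2 + 10.6x3 + 13.7x4 + 9.6x5 + 10.8x6 ≥ 22.9   (metabolisable energy)
  41x1 + 376x2 + 503x3 + 27x4 + 385x5 + 45x6 ≥ 402   (crude protein)
  1.5x1 + 6.5x2 + 93.9x3 + 1.7x4 + 1.9x5 + 7.2x6 ≥ 103.6   (calcium)
  1.5x1 + 21.8x2 + 24.1x3 + 0.9x4 + 17.3x5 + 0.2x6 ≥ 52.3   (lysine)
  x5 ≤ 4.7
  x1, x2, x3, x4, x5, x6 ≥ 0.
The cheapest feasible vertex uses only canola meal, meat-and-bone meal; oat hulls, cassava meal, cottonseed meal, molasses are not used. There the calcium and lysine constraints are tight.
So canola meal = 1.277 kg, meat-and-bone meal = 1.015 kg.
Hence cost = 0.29·1.277 + 0.67·1.015 = R1.0504.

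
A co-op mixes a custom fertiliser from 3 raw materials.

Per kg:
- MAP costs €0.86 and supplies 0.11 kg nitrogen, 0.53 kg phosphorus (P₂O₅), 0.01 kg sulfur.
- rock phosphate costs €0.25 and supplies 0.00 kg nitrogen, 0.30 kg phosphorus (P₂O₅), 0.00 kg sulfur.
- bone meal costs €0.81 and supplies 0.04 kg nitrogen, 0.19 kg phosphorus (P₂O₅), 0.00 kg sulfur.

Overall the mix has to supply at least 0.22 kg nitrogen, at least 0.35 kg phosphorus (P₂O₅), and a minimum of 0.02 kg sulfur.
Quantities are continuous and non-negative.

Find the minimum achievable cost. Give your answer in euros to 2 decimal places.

Treat it as an LP. Let x1 = kg of MAP, x2 = kg of rock phosphate, x3 = kg of bone meal.
Minimize 0.86x1 + 0.25x2 + 0.81x3 s.t.:
  0.11x1 + 0.04x3 ≥ 0.22   (nitrogen)
  0.53x1 + 0.3x2 + 0.19x3 ≥ 0.35   (phosphorus (P₂O₅))
  0.01x1 ≥ 0.02   (sulfur)
  x1, x2, x3 ≥ 0.
At the optimum only MAP is positive (rock phosphate, bone meal = 0). Binding constraints: nitrogen and sulfur.
So MAP = 2 kg.
Total cost: 0.86·2 = 1.7200.

€1.72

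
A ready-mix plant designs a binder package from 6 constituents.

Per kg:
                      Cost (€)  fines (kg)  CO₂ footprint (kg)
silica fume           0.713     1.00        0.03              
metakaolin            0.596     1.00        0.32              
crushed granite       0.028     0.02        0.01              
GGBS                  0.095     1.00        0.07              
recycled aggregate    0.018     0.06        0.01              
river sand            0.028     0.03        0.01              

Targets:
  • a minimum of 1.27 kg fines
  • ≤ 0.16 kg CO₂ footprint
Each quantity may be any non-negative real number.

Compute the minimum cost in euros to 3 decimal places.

€0.121

Let x1 = kg of silica fume, x2 = kg of metakaolin, x3 = kg of crushed granite, x4 = kg of GGBS, x5 = kg of recycled aggregate, x6 = kg of river sand.
min 0.713x1 + 0.596x2 + 0.028x3 + 0.095x4 + 0.018x5 + 0.028x6 subject to:
  1x1 + 1x2 + 0.02x3 + 1x4 + 0.06x5 + 0.03x6 ≥ 1.27   (fines)
  0.03x1 + 0.32x2 + 0.01x3 + 0.07x4 + 0.01x5 + 0.01x6 ≤ 0.16   (CO₂ footprint)
  x1, x2, x3, x4, x5, x6 ≥ 0.
The optimal basis is {GGBS}; silica fume, metakaolin, crushed granite, recycled aggregate, river sand drop out. Binding constraint: fines.
Optimal quantities: GGBS = 1.27 kg.
Total cost: 0.095·1.27 = 0.12065.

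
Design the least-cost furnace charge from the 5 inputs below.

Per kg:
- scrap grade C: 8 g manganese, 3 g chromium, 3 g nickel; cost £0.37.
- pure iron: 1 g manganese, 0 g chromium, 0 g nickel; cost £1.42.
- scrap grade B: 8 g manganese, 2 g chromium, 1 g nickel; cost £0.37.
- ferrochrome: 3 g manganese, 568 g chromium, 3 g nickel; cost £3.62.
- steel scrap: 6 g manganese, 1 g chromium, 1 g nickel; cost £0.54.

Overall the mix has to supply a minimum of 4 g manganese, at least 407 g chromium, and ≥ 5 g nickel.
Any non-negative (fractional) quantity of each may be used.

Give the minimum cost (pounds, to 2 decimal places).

£2.93

Let x1 = kg of scrap grade C, x2 = kg of pure iron, x3 = kg of scrap grade B, x4 = kg of ferrochrome, x5 = kg of steel scrap.
Minimise 0.37x1 + 1.42x2 + 0.37x3 + 3.62x4 + 0.54x5 with:
  8x1 + 1x2 + 8x3 + 3x4 + 6x5 ≥ 4   (manganese)
  3x1 + 2x3 + 568x4 + 1x5 ≥ 407   (chromium)
  3x1 + 1x3 + 3x4 + 1x5 ≥ 5   (nickel)
  x1, x2, x3, x4, x5 ≥ 0.
The optimal basis is {scrap grade C, ferrochrome}; pure iron, scrap grade B, steel scrap drop out. There the chromium and nickel constraints are tight.
That vertex is x1 = 0.9552, x4 = 0.7115.
Total cost: 0.37·0.9552 + 3.62·0.7115 = 2.9291.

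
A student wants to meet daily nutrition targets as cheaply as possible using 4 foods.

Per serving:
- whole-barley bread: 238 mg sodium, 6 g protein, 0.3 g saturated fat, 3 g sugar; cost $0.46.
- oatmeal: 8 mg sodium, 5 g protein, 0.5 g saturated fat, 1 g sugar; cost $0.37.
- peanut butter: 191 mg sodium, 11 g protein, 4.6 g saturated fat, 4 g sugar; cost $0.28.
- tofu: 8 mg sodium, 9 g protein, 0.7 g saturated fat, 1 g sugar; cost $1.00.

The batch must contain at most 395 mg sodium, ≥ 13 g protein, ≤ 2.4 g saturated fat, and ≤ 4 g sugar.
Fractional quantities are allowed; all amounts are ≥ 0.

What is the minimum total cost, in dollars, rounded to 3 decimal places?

Set it up as a linear program. Let x1 = servings of whole-barley bread, x2 = servings of oatmeal, x3 = servings of peanut butter, x4 = servings of tofu.
Minimise 0.46x1 + 0.37x2 + 0.28x3 + 1x4 with:
  238x1 + 8x2 + 191x3 + 8x4 ≤ 395   (sodium)
  6x1 + 5x2 + 11x3 + 9x4 ≥ 13   (protein)
  0.3x1 + 0.5x2 + 4.6x3 + 0.7x4 ≤ 2.4   (saturated fat)
  3x1 + 1x2 + 4x3 + 1x4 ≤ 4   (sugar)
  x1, x2, x3, x4 ≥ 0.
The cheapest feasible vertex uses only whole-barley bread, oatmeal, peanut butter; tofu is not used. The protein, saturated fat, sugar requirements are met with equality.
That vertex is x1 = 0.4269, x2 = 1.3158, x3 = 0.35088.
Cost = 0.46·0.4269 + 0.37·1.3158 + 0.28·0.35088 = 0.78147.

$0.781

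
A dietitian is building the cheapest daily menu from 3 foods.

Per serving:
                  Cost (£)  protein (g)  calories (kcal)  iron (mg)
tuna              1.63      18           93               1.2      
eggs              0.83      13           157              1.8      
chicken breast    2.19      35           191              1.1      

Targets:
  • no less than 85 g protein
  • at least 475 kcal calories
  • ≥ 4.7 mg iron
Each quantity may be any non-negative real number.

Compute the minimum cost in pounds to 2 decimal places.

£5.34

Treat it as an LP. Let x1 = servings of tuna, x2 = servings of eggs, x3 = servings of chicken breast.
Minimize 1.63x1 + 0.83x2 + 2.19x3 subject to:
  18x1 + 13x2 + 35x3 ≥ 85   (protein)
  93x1 + 157x2 + 191x3 ≥ 475   (calories)
  1.2x1 + 1.8x2 + 1.1x3 ≥ 4.7   (iron)
  x1, x2, x3 ≥ 0.
At the optimum only eggs, chicken breast are positive (tuna = 0). The protein and iron requirements are met with equality.
Solving gives x2 = 1.458, x3 = 1.887.
Objective = 0.83·1.458 + 2.19·1.887 = 5.3427.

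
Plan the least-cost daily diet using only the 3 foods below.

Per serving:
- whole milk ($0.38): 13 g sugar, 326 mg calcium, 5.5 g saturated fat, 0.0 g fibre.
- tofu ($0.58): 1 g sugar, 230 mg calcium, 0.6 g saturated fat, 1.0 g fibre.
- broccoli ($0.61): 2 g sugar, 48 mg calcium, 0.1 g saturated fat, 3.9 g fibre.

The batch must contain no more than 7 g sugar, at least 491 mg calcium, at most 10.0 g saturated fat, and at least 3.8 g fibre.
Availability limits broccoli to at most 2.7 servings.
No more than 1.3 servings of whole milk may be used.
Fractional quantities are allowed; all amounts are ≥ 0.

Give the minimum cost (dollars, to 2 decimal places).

Let x1 = servings of whole milk, x2 = servings of tofu, x3 = servings of broccoli.
Minimise 0.38x1 + 0.58x2 + 0.61x3 s.t.:
  13x1 + 1x2 + 2x3 ≤ 7   (sugar)
  326x1 + 230x2 + 48x3 ≥ 491   (calcium)
  5.5x1 + 0.6x2 + 0.1x3 ≤ 10   (saturated fat)
  1x2 + 3.9x3 ≥ 3.8   (fibre)
  x3 ≤ 2.7
  x1 ≤ 1.3
  x1, x2, x3 ≥ 0.
All 3 inputs are positive at the optimum. There the sugar, calcium, fibre constraints are tight.
Optimal quantities: whole milk = 0.3306 servings, tofu = 1.545 servings, broccoli = 0.5781 servings.
Total cost: 0.38·0.3306 + 0.58·1.545 + 0.61·0.5781 = 1.3744.

$1.37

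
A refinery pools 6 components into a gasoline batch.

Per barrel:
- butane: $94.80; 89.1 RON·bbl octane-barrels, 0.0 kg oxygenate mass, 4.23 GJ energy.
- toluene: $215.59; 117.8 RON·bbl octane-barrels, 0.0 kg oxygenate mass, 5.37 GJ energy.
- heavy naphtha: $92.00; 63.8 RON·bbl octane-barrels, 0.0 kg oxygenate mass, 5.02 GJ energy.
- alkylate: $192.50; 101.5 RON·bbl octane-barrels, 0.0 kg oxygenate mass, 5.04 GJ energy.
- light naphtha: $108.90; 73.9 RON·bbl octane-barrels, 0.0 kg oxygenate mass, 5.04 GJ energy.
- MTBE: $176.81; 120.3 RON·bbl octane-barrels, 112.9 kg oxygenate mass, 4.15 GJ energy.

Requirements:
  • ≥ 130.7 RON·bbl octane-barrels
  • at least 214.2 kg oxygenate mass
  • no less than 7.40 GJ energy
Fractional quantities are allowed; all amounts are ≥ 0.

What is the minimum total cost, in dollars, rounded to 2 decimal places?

Let x1 = barrels of butane, x2 = barrels of toluene, x3 = barrels of heavy naphtha, x4 = barrels of alkylate, x5 = barrels of light naphtha, x6 = barrels of MTBE.
Minimise 94.8x1 + 215.59x2 + 92x3 + 192.5x4 + 108.9x5 + 176.81x6 with:
  89.1x1 + 117.8x2 + 63.8x3 + 101.5x4 + 73.9x5 + 120.3x6 ≥ 130.7   (octane-barrels)
  112.9x6 ≥ 214.2   (oxygenate mass)
  4.23x1 + 5.37x2 + 5.02x3 + 5.04x4 + 5.04x5 + 4.15x6 ≥ 7.4   (energy)
  x1, x2, x3, x4, x5, x6 ≥ 0.
The cheapest feasible vertex uses only MTBE; butane, toluene, heavy naphtha, alkylate, light naphtha are not used. Binding constraint: oxygenate mass.
Optimal quantities: MTBE = 1.89725 barrels.
Hence cost = 176.81·1.89725 = $335.4528.

$335.45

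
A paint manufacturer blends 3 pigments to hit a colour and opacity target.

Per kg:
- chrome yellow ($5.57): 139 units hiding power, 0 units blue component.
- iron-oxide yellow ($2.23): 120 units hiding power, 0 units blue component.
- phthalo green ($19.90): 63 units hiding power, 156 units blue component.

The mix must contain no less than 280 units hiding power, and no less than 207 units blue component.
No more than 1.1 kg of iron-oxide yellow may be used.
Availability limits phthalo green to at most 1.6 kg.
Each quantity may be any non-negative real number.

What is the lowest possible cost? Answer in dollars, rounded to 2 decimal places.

$31.44

Let x1 = kg of chrome yellow, x2 = kg of iron-oxide yellow, x3 = kg of phthalo green.
min 5.57x1 + 2.23x2 + 19.9x3 subject to:
  139x1 + 120x2 + 63x3 ≥ 280   (hiding power)
  156x3 ≥ 207   (blue component)
  x2 ≤ 1.1
  x3 ≤ 1.6
  x1, x2, x3 ≥ 0.
All 3 inputs are positive at the optimum. Binding constraints: hiding power, blue component, the iron-oxide yellow cap.
That vertex is x1 = 0.4633, x2 = 1.1, x3 = 1.327.
Objective = 5.57·0.4633 + 2.23·1.1 + 19.9·1.327 = 31.4409.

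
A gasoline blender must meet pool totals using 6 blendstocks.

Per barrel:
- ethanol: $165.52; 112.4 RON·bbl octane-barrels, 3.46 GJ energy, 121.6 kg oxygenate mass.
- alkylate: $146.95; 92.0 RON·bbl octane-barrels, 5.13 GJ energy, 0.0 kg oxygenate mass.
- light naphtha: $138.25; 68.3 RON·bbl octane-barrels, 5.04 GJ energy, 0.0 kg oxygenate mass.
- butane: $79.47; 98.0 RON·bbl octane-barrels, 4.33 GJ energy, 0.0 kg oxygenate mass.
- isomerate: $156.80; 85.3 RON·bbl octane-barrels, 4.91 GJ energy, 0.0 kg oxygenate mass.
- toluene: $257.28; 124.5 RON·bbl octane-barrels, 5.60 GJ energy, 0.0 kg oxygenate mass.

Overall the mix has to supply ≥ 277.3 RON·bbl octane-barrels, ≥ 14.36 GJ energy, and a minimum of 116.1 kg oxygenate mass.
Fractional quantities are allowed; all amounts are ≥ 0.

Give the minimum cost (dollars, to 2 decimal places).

Let x1 = barrels of ethanol, x2 = barrels of alkylate, x3 = barrels of light naphtha, x4 = barrels of butane, x5 = barrels of isomerate, x6 = barrels of toluene.
Minimize 165.52x1 + 146.95x2 + 138.25x3 + 79.47x4 + 156.8x5 + 257.28x6 with:
  112.4x1 + 92x2 + 68.3x3 + 98x4 + 85.3x5 + 124.5x6 ≥ 277.3   (octane-barrels)
  3.46x1 + 5.13x2 + 5.04x3 + 4.33x4 + 4.91x5 + 5.6x6 ≥ 14.36   (energy)
  121.6x1 ≥ 116.1   (oxygenate mass)
  x1, x2, x3, x4, x5, x6 ≥ 0.
At the optimum only ethanol, butane are positive (alkylate, light naphtha, isomerate, toluene = 0). Binding constraints: energy and oxygenate mass.
That vertex is x1 = 0.95477, x4 = 2.5535.
Hence cost = 165.52·0.95477 + 79.47·2.5535 = $360.9602.

$360.96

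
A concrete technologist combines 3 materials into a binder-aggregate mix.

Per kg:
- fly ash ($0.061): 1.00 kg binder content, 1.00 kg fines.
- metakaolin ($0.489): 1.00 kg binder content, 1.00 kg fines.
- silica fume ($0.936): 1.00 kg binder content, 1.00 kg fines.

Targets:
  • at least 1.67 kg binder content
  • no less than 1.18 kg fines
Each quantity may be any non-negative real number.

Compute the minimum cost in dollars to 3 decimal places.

Let x1 = kg of fly ash, x2 = kg of metakaolin, x3 = kg of silica fume.
min 0.061x1 + 0.489x2 + 0.936x3 subject to:
  1x1 + 1x2 + 1x3 ≥ 1.67   (binder content)
  1x1 + 1x2 + 1x3 ≥ 1.18   (fines)
  x1, x2, x3 ≥ 0.
At the optimum only fly ash is positive (metakaolin, silica fume = 0). There the binder content constraint is tight.
Optimal quantities: fly ash = 1.67 kg.
Hence cost = 0.061·1.67 = $0.10187.

$0.102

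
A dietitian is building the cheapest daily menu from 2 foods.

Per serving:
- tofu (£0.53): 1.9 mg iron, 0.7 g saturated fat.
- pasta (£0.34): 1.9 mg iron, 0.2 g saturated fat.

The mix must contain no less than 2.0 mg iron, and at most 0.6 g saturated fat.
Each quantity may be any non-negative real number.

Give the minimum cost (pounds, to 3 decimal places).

£0.358

This is a linear program. Let x1 = servings of tofu, x2 = servings of pasta.
Minimize 0.53x1 + 0.34x2 subject to:
  1.9x1 + 1.9x2 ≥ 2   (iron)
  0.7x1 + 0.2x2 ≤ 0.6   (saturated fat)
  x1, x2 ≥ 0.
The minimum-cost mix takes nothing from tofu — only pasta. The iron requirement is met with equality.
So pasta = 1.053 servings.
Total cost: 0.34·1.053 = 0.35802.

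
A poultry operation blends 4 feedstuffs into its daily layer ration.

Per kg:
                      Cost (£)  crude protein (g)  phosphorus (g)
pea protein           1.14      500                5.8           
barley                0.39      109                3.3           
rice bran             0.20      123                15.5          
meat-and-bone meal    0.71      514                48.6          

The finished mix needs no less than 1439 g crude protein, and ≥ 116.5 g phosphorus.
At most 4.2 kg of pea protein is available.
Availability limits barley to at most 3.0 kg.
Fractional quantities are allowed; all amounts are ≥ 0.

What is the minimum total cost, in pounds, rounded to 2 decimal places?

Treat it as an LP. Let x1 = kg of pea protein, x2 = kg of barley, x3 = kg of rice bran, x4 = kg of meat-and-bone meal.
Minimise 1.14x1 + 0.39x2 + 0.2x3 + 0.71x4 subject to:
  500x1 + 109x2 + 123x3 + 514x4 ≥ 1439   (crude protein)
  5.8x1 + 3.3x2 + 15.5x3 + 48.6x4 ≥ 116.5   (phosphorus)
  x1 ≤ 4.2
  x2 ≤ 3
  x1, x2, x3, x4 ≥ 0.
The minimum-cost mix takes nothing from pea protein, barley, rice bran — only meat-and-bone meal. There the crude protein constraint is tight.
Optimal quantities: meat-and-bone meal = 2.8 kg.
Cost = 0.71·2.8 = 1.9880.

£1.99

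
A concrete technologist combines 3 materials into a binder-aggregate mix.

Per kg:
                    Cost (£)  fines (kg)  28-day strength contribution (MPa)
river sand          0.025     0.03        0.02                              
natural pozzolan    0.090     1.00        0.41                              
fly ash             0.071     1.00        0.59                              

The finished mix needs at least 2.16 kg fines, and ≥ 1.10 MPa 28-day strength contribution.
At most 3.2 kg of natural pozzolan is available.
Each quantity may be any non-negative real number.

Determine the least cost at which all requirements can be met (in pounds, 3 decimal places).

Treat it as an LP. Let x1 = kg of river sand, x2 = kg of natural pozzolan, x3 = kg of fly ash.
min 0.025x1 + 0.09x2 + 0.071x3 s.t.:
  0.03x1 + 1x2 + 1x3 ≥ 2.16   (fines)
  0.02x1 + 0.41x2 + 0.59x3 ≥ 1.1   (28-day strength contribution)
  x2 ≤ 3.2
  x1, x2, x3 ≥ 0.
The optimal basis is {fly ash}; river sand, natural pozzolan drop out. There the fines constraint is tight.
Optimal quantities: fly ash = 2.16 kg.
Hence cost = 0.071·2.16 = £0.15336.

£0.153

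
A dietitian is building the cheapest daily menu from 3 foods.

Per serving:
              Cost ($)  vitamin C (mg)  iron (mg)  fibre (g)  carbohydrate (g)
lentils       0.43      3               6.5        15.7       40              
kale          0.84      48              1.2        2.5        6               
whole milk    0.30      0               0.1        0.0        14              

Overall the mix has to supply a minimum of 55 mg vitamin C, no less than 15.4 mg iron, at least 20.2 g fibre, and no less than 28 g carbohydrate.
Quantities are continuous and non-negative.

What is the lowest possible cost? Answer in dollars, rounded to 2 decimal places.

This is a linear program. Let x1 = servings of lentils, x2 = servings of kale, x3 = servings of whole milk.
min 0.43x1 + 0.84x2 + 0.3x3 subject to:
  3x1 + 48x2 ≥ 55   (vitamin C)
  6.5x1 + 1.2x2 + 0.1x3 ≥ 15.4   (iron)
  15.7x1 + 2.5x2 ≥ 20.2   (fibre)
  40x1 + 6x2 + 14x3 ≥ 28   (carbohydrate)
  x1, x2, x3 ≥ 0.
The minimum-cost mix takes nothing from whole milk — only lentils, kale. The vitamin C and iron requirements are met with equality.
That vertex is x1 = 2.183, x2 = 1.009.
Total cost: 0.43·2.183 + 0.84·1.009 = 1.7863.

$1.79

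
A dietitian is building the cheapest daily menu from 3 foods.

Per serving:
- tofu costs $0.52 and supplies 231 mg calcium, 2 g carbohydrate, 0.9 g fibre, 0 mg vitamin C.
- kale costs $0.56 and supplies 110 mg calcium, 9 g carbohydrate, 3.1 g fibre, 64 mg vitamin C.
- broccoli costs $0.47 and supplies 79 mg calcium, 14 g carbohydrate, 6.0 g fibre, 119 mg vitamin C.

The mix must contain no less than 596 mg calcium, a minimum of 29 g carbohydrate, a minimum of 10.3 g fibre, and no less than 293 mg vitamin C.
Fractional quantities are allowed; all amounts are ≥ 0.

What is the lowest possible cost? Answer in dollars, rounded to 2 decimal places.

Let x1 = servings of tofu, x2 = servings of kale, x3 = servings of broccoli.
min 0.52x1 + 0.56x2 + 0.47x3 subject to:
  231x1 + 110x2 + 79x3 ≥ 596   (calcium)
  2x1 + 9x2 + 14x3 ≥ 29   (carbohydrate)
  0.9x1 + 3.1x2 + 6x3 ≥ 10.3   (fibre)
  64x2 + 119x3 ≥ 293   (vitamin C)
  x1, x2, x3 ≥ 0.
The optimal basis is {tofu, broccoli}; kale drops out. There the calcium and vitamin C constraints are tight.
So tofu = 1.738 servings, broccoli = 2.462 servings.
Total cost: 0.52·1.738 + 0.47·2.462 = 2.0609.

$2.06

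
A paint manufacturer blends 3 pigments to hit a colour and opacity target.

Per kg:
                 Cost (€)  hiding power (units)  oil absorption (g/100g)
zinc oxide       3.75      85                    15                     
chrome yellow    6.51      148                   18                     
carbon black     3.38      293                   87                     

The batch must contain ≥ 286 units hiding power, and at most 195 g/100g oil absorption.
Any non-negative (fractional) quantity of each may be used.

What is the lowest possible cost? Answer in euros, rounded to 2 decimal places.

€3.30

Set it up as a linear program. Let x1 = kg of zinc oxide, x2 = kg of chrome yellow, x3 = kg of carbon black.
Minimise 3.75x1 + 6.51x2 + 3.38x3 subject to:
  85x1 + 148x2 + 293x3 ≥ 286   (hiding power)
  15x1 + 18x2 + 87x3 ≤ 195   (oil absorption)
  x1, x2, x3 ≥ 0.
At the optimum only carbon black is positive (zinc oxide, chrome yellow = 0). There the hiding power constraint is tight.
So carbon black = 0.9761 kg.
Objective = 3.38·0.9761 = 3.2992.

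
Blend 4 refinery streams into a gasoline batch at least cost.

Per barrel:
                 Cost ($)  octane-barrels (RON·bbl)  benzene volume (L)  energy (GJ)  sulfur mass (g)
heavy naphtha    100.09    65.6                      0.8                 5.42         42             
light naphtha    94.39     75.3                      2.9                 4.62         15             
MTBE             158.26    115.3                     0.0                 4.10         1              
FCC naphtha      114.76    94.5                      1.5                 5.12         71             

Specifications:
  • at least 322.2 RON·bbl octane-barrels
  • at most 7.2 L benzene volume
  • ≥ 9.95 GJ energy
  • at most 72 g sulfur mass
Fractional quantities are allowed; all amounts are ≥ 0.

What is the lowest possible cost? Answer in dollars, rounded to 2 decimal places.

Let x1 = barrels of heavy naphtha, x2 = barrels of light naphtha, x3 = barrels of MTBE, x4 = barrels of FCC naphtha.
Minimise 100.09x1 + 94.39x2 + 158.26x3 + 114.76x4 subject to:
  65.6x1 + 75.3x2 + 115.3x3 + 94.5x4 ≥ 322.2   (octane-barrels)
  0.8x1 + 2.9x2 + 1.5x4 ≤ 7.2   (benzene volume)
  5.42x1 + 4.62x2 + 4.1x3 + 5.12x4 ≥ 9.95   (energy)
  42x1 + 15x2 + 1x3 + 71x4 ≤ 72   (sulfur mass)
  x1, x2, x3, x4 ≥ 0.
The minimum-cost mix takes nothing from heavy naphtha — only light naphtha, MTBE, FCC naphtha. Binding constraints: octane-barrels, benzene volume, sulfur mass.
That vertex is x2 = 2.206, x3 = 0.9152, x4 = 0.5351.
Total cost: 94.39·2.206 + 158.26·0.9152 + 114.76·0.5351 = 414.4720.

$414.47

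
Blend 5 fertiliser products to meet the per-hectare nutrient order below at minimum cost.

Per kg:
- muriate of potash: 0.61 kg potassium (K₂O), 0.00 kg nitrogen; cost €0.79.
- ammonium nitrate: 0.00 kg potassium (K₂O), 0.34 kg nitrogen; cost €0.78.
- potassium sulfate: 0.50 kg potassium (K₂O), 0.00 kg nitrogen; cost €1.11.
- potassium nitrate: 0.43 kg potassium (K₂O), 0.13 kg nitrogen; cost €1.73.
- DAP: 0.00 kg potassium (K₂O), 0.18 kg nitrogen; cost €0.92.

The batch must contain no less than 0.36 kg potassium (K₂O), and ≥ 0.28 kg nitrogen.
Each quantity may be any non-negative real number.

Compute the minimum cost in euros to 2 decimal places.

Let x1 = kg of muriate of potash, x2 = kg of ammonium nitrate, x3 = kg of potassium sulfate, x4 = kg of potassium nitrate, x5 = kg of DAP.
Minimize 0.79x1 + 0.78x2 + 1.11x3 + 1.73x4 + 0.92x5 with:
  0.61x1 + 0.5x3 + 0.43x4 ≥ 0.36   (potassium (K₂O))
  0.34x2 + 0.13x4 + 0.18x5 ≥ 0.28   (nitrogen)
  x1, x2, x3, x4, x5 ≥ 0.
The optimal basis is {muriate of potash, ammonium nitrate}; potassium sulfate, potassium nitrate, DAP drop out. There the potassium (K₂O) and nitrogen constraints are tight.
Optimal quantities: muriate of potash = 0.5902 kg, ammonium nitrate = 0.8235 kg.
Hence cost = 0.79·0.5902 + 0.78·0.8235 = €1.1086.

€1.11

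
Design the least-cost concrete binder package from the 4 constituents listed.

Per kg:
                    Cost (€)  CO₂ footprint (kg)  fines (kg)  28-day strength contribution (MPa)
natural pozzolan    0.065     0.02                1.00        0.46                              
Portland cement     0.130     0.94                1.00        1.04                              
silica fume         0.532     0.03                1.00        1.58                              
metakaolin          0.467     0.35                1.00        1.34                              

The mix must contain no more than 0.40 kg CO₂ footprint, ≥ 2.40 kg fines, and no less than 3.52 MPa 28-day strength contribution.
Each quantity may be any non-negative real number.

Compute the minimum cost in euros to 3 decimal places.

€0.493

Let x1 = kg of natural pozzolan, x2 = kg of Portland cement, x3 = kg of silica fume, x4 = kg of metakaolin.
min 0.065x1 + 0.13x2 + 0.532x3 + 0.467x4 s.t.:
  0.02x1 + 0.94x2 + 0.03x3 + 0.35x4 ≤ 0.4   (CO₂ footprint)
  1x1 + 1x2 + 1x3 + 1x4 ≥ 2.4   (fines)
  0.46x1 + 1.04x2 + 1.58x3 + 1.34x4 ≥ 3.52   (28-day strength contribution)
  x1, x2, x3, x4 ≥ 0.
At the optimum only natural pozzolan, Portland cement are positive (silica fume, metakaolin = 0). The CO₂ footprint and 28-day strength contribution requirements are met with equality.
Solving gives x1 = 7.028, x2 = 0.276.
Cost = 0.065·7.028 + 0.13·0.276 = 0.49270.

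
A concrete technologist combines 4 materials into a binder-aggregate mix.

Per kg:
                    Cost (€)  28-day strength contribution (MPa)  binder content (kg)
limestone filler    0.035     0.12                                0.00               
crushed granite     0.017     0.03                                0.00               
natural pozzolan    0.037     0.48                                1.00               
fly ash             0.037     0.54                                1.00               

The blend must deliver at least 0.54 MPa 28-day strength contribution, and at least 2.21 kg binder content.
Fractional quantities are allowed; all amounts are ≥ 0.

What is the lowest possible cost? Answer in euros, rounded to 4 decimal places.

Set it up as a linear program. Let x1 = kg of limestone filler, x2 = kg of crushed granite, x3 = kg of natural pozzolan, x4 = kg of fly ash.
Minimize 0.035x1 + 0.017x2 + 0.037x3 + 0.037x4 subject to:
  0.12x1 + 0.03x2 + 0.48x3 + 0.54x4 ≥ 0.54   (28-day strength contribution)
  1x3 + 1x4 ≥ 2.21   (binder content)
  x1, x2, x3, x4 ≥ 0.
The cheapest feasible vertex uses only natural pozzolan; limestone filler, crushed granite, fly ash are not used. There the binder content constraint is tight.
That vertex is x3 = 2.21.
Total cost: 0.037·2.21 = 0.081770.

€0.0818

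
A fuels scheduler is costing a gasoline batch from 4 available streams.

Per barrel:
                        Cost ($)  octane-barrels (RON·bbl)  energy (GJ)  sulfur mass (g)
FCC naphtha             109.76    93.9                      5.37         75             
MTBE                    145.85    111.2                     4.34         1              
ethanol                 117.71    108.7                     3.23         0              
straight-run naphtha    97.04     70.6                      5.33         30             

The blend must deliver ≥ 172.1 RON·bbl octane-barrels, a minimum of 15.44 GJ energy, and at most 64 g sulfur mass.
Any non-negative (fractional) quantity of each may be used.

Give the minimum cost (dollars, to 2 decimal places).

$346.45

Let x1 = barrels of FCC naphtha, x2 = barrels of MTBE, x3 = barrels of ethanol, x4 = barrels of straight-run naphtha.
min 109.76x1 + 145.85x2 + 117.71x3 + 97.04x4 s.t.:
  93.9x1 + 111.2x2 + 108.7x3 + 70.6x4 ≥ 172.1   (octane-barrels)
  5.37x1 + 4.34x2 + 3.23x3 + 5.33x4 ≥ 15.44   (energy)
  75x1 + 1x2 + 30x4 ≤ 64   (sulfur mass)
  x1, x2, x3, x4 ≥ 0.
The cheapest feasible vertex uses only MTBE, straight-run naphtha; FCC naphtha, ethanol are not used. Binding constraints: energy and sulfur mass.
So MTBE = 0.977657 barrels, straight-run naphtha = 2.10074 barrels.
Objective = 145.85·0.977657 + 97.04·2.10074 = 346.4471.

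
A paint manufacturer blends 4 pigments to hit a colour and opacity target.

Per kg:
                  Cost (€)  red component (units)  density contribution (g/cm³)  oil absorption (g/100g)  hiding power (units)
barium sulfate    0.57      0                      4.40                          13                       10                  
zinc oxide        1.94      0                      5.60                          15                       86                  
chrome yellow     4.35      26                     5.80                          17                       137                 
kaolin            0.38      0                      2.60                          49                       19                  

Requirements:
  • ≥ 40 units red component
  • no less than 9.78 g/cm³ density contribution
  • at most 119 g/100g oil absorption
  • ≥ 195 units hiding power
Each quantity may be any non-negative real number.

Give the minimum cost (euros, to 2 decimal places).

Treat it as an LP. Let x1 = kg of barium sulfate, x2 = kg of zinc oxide, x3 = kg of chrome yellow, x4 = kg of kaolin.
Minimise 0.57x1 + 1.94x2 + 4.35x3 + 0.38x4 s.t.:
  26x3 ≥ 40   (red component)
  4.4x1 + 5.6x2 + 5.8x3 + 2.6x4 ≥ 9.78   (density contribution)
  13x1 + 15x2 + 17x3 + 49x4 ≤ 119   (oil absorption)
  10x1 + 86x2 + 137x3 + 19x4 ≥ 195   (hiding power)
  x1, x2, x3, x4 ≥ 0.
The cheapest feasible vertex uses only barium sulfate, chrome yellow; zinc oxide, kaolin are not used. The red component and density contribution requirements are met with equality.
So barium sulfate = 0.1948 kg, chrome yellow = 1.538 kg.
Hence cost = 0.57·0.1948 + 4.35·1.538 = €6.8013.

€6.80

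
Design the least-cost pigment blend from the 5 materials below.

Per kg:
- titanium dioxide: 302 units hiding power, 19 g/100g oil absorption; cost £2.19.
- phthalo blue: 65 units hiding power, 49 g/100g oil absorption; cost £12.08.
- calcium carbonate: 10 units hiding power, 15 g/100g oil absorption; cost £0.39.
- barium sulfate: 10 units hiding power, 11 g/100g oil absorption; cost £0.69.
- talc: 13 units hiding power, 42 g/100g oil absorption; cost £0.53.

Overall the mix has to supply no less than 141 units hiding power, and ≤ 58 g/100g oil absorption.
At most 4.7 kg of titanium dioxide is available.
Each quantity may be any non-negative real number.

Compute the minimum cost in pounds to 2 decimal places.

Let x1 = kg of titanium dioxide, x2 = kg of phthalo blue, x3 = kg of calcium carbonate, x4 = kg of barium sulfate, x5 = kg of talc.
Minimize 2.19x1 + 12.08x2 + 0.39x3 + 0.69x4 + 0.53x5 subject to:
  302x1 + 65x2 + 10x3 + 10x4 + 13x5 ≥ 141   (hiding power)
  19x1 + 49x2 + 15x3 + 11x4 + 42x5 ≤ 58   (oil absorption)
  x1 ≤ 4.7
  x1, x2, x3, x4, x5 ≥ 0.
The cheapest feasible vertex uses only titanium dioxide; phthalo blue, calcium carbonate, barium sulfate, talc are not used. Binding constraint: hiding power.
Optimal quantities: titanium dioxide = 0.4669 kg.
Hence cost = 2.19·0.4669 = £1.0225.

£1.02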